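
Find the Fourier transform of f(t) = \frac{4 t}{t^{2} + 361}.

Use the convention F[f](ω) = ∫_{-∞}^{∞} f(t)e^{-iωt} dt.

F(ω) = - 4 i \pi e^{- 19 \left|{\omega}\right|} \operatorname{sign}{\left(\omega \right)}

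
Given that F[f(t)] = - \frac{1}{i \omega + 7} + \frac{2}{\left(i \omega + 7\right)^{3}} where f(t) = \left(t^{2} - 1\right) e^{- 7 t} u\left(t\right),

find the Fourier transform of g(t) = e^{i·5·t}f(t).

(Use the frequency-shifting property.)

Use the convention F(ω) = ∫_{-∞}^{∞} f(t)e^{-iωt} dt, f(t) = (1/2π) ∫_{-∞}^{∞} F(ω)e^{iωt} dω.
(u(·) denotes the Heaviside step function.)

F[g](ω) = \frac{2 i \left(\omega - 5\right) - \left(i \left(\omega - 5\right) + 7\right)^{3} + 14}{\left(i \left(\omega - 5\right) + 7\right)^{4}}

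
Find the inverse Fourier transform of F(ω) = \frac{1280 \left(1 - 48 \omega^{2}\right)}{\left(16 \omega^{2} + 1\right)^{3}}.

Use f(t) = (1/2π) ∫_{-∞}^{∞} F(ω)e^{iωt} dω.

f(t) = 5 t^{2} e^{- \frac{\left|{t}\right|}{4}}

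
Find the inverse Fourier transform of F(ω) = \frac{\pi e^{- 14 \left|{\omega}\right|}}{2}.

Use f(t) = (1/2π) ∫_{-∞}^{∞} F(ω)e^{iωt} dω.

f(t) = \frac{7}{t^{2} + 196}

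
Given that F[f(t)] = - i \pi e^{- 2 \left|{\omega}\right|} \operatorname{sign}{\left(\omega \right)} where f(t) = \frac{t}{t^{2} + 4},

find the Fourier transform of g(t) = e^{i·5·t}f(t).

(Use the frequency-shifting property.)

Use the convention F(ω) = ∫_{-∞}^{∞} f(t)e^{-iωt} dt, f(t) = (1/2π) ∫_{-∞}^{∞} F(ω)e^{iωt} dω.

F[g](ω) = - i \pi e^{- 2 \left|{\omega - 5}\right|} \operatorname{sign}{\left(\omega - 5 \right)}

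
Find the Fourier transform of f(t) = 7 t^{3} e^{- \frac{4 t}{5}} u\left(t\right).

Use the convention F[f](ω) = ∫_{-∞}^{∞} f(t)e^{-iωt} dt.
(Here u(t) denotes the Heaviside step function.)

F(ω) = \frac{26250}{\left(5 i \omega + 4\right)^{4}}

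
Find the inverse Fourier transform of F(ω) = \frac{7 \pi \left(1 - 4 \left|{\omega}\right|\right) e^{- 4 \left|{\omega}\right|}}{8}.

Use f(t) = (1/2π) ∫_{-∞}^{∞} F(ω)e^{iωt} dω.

f(t) = \frac{7 t^{2}}{\left(t^{2} + 16\right)^{2}}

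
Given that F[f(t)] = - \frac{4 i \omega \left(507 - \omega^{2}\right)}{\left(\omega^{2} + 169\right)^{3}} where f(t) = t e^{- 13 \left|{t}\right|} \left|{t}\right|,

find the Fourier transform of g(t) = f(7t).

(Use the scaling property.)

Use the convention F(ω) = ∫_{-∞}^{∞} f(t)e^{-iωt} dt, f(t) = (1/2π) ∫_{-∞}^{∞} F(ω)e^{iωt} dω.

F[g](ω) = \frac{196 i \omega \left(\omega^{2} - 24843\right)}{\left(\omega^{2} + 8281\right)^{3}}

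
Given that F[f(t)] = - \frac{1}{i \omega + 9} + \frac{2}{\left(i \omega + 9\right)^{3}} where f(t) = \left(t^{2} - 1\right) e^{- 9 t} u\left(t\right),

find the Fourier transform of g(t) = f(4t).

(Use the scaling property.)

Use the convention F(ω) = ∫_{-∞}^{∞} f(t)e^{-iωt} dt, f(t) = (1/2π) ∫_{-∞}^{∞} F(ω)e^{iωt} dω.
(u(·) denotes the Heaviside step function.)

F[g](ω) = \frac{32 i \omega - \left(i \omega + 36\right)^{3} + 1152}{\left(i \omega + 36\right)^{4}}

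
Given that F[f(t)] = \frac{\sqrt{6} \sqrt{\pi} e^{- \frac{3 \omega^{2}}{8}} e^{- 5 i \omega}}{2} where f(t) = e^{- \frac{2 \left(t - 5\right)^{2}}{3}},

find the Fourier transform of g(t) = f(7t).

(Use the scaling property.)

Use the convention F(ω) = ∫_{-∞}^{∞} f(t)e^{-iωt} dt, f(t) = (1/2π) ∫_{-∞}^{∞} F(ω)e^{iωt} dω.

F[g](ω) = \frac{\sqrt{6} \sqrt{\pi} e^{- \frac{\omega \left(3 \omega + 280 i\right)}{392}}}{14}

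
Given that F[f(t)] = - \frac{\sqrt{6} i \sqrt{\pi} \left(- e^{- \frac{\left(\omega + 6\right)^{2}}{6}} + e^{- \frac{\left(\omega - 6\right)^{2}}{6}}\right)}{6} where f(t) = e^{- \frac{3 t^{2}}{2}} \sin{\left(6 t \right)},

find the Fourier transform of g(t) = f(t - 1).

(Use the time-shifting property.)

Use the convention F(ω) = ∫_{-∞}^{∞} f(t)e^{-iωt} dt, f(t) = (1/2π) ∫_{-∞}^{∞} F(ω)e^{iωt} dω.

F[g](ω) = \frac{\sqrt{6} i \sqrt{\pi} \left(1 - e^{4 \omega}\right) e^{- \frac{\omega^{2}}{6} - 2 \omega - i \omega - 6}}{6}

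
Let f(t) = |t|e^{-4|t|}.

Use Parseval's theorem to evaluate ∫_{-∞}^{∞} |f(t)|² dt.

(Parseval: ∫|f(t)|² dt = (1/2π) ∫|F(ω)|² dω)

∫|f(t)|² dt = \frac{1}{128}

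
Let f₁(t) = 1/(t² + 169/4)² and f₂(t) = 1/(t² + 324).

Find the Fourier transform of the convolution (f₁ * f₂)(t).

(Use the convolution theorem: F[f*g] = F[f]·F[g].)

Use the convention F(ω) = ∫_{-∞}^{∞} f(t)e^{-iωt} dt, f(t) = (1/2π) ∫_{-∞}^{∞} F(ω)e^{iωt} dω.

F[f₁*f₂](ω) = \frac{\pi^{2} \left(13 \left|{\omega}\right| + 2\right) e^{- \frac{49 \left|{\omega}\right|}{2}}}{19773}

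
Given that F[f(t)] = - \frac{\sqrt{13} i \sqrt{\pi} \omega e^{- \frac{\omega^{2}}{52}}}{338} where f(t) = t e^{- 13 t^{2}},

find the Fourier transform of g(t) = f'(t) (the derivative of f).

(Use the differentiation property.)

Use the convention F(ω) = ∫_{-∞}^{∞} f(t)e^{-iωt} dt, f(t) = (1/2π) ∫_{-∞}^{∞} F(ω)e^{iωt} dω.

F[g](ω) = \frac{\sqrt{13} \sqrt{\pi} \omega^{2} e^{- \frac{\omega^{2}}{52}}}{338}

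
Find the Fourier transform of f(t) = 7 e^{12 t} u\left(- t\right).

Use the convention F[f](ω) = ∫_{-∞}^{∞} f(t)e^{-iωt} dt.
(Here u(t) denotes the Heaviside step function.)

F(ω) = - \frac{7}{i \omega - 12}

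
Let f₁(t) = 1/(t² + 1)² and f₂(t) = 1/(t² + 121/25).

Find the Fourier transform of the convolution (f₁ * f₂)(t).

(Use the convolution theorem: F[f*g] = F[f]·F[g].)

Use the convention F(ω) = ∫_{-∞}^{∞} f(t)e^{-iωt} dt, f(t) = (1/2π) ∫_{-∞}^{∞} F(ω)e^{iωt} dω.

F[f₁*f₂](ω) = \frac{5 \pi^{2} \left(\left|{\omega}\right| + 1\right) e^{- \frac{16 \left|{\omega}\right|}{5}}}{22}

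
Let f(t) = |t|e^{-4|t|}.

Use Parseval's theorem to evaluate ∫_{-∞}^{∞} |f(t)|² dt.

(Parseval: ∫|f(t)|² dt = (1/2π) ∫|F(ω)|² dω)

∫|f(t)|² dt = \frac{1}{128}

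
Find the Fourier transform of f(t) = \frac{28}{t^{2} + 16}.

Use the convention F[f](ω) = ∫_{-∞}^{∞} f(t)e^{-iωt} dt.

F(ω) = 7 \pi e^{- 4 \left|{\omega}\right|}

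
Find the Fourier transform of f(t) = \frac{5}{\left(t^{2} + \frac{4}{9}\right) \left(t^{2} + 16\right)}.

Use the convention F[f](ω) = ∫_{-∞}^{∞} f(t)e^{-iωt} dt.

F(ω) = - \frac{9 \pi e^{- 4 \left|{\omega}\right|}}{112} + \frac{27 \pi e^{- \frac{2 \left|{\omega}\right|}{3}}}{56}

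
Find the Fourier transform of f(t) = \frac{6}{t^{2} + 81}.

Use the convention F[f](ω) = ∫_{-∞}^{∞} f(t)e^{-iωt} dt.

F(ω) = \frac{2 \pi e^{- 9 \left|{\omega}\right|}}{3}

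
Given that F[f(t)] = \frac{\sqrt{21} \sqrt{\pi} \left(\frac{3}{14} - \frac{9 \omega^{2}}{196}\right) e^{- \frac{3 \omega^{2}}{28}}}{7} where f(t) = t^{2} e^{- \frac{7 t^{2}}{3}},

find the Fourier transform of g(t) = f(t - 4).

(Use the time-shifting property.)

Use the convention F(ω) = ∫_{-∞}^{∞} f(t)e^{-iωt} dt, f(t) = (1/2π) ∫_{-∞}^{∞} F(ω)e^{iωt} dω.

F[g](ω) = \frac{3 \sqrt{21} \sqrt{\pi} \left(14 - 3 \omega^{2}\right) e^{- \frac{\omega \left(3 \omega + 112 i\right)}{28}}}{1372}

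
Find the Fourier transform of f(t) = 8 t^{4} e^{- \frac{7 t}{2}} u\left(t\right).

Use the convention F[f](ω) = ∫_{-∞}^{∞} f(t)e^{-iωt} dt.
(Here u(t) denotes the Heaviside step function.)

F(ω) = \frac{6144}{\left(2 i \omega + 7\right)^{5}}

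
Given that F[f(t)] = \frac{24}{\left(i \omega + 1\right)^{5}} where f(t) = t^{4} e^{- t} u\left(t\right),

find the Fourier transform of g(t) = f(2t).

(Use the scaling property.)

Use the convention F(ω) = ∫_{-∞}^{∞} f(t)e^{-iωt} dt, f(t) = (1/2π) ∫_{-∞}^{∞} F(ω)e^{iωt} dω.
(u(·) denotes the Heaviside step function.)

F[g](ω) = \frac{384}{\left(i \omega + 2\right)^{5}}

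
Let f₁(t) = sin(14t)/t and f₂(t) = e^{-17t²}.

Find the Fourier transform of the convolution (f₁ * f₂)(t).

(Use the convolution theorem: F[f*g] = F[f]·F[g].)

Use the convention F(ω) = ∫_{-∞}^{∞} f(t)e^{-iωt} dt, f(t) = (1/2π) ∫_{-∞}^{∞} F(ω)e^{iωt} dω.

F[f₁*f₂](ω) = \begin{cases} \frac{\sqrt{17} \pi^{\frac{3}{2}} e^{- \frac{\omega^{2}}{68}}}{17} & \text{for}\: \omega > -14 \wedge \omega < 14 \\0 & \text{otherwise} \end{cases}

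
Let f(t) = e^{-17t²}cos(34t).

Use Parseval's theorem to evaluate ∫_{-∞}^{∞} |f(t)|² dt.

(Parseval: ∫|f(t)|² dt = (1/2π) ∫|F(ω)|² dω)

∫|f(t)|² dt = \frac{\sqrt{34} \sqrt{\pi} \left(1 + e^{34}\right)}{68 e^{34}}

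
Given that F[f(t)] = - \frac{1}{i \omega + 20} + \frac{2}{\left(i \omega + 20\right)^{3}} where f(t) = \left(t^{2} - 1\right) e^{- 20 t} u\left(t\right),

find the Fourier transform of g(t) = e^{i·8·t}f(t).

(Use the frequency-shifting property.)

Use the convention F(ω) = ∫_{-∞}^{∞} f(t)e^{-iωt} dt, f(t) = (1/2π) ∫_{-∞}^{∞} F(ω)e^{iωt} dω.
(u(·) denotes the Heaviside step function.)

F[g](ω) = \frac{2 i \left(\omega - 8\right) - \left(i \left(\omega - 8\right) + 20\right)^{3} + 40}{\left(i \left(\omega - 8\right) + 20\right)^{4}}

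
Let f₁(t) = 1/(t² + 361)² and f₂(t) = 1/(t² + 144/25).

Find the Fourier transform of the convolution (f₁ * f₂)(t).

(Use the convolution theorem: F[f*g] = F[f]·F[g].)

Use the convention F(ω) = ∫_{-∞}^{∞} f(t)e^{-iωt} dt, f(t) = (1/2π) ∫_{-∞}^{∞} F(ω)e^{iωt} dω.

F[f₁*f₂](ω) = \frac{5 \pi^{2} \left(19 \left|{\omega}\right| + 1\right) e^{- \frac{107 \left|{\omega}\right|}{5}}}{164616}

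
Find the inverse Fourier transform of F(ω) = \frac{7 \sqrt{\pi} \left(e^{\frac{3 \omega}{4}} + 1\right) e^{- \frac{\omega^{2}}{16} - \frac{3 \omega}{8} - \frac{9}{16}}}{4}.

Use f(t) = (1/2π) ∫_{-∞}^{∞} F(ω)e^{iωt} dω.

f(t) = 7 e^{- 4 t^{2}} \cos{\left(3 t \right)}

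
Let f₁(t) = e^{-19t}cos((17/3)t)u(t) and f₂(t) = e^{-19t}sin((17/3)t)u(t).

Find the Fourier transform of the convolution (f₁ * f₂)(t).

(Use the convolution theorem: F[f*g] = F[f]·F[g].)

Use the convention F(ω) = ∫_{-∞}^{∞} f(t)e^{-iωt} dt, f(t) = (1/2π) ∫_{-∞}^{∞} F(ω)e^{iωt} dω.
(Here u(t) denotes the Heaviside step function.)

F[f₁*f₂](ω) = \frac{459 \left(i \omega + 19\right)}{\left(9 \left(i \omega + 19\right)^{2} + 289\right)^{2}}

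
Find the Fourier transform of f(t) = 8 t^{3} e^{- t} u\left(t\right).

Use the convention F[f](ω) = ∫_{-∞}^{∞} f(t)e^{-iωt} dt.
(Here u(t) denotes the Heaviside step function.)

F(ω) = \frac{48}{\left(i \omega + 1\right)^{4}}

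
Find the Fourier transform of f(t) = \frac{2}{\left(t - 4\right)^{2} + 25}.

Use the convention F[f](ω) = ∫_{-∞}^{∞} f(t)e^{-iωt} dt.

F(ω) = \frac{2 \pi e^{- 4 i \omega - 5 \left|{\omega}\right|}}{5}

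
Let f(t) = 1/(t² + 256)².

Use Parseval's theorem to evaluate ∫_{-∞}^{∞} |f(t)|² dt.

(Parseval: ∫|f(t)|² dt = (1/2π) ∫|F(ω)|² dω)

∫|f(t)|² dt = \frac{5 \pi}{4294967296}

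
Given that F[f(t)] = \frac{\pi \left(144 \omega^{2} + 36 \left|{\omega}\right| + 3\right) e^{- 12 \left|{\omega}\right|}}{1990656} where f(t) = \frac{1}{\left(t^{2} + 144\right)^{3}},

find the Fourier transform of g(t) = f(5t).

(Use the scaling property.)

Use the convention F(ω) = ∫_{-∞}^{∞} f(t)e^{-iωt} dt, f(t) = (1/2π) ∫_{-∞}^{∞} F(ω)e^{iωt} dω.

F[g](ω) = \frac{\pi \left(48 \omega^{2} + 60 \left|{\omega}\right| + 25\right) e^{- \frac{12 \left|{\omega}\right|}{5}}}{82944000}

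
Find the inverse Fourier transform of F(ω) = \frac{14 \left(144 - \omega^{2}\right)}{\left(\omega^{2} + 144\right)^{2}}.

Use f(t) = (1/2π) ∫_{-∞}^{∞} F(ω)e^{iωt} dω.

f(t) = 7 e^{- 12 \left|{t}\right|} \left|{t}\right|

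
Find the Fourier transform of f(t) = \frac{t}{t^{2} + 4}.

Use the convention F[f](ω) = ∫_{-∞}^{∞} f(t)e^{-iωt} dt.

F(ω) = - i \pi e^{- 2 \left|{\omega}\right|} \operatorname{sign}{\left(\omega \right)}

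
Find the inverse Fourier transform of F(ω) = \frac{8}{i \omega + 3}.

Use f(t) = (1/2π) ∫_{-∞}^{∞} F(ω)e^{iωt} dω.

f(t) = 8 e^{- 3 t} u\left(t\right)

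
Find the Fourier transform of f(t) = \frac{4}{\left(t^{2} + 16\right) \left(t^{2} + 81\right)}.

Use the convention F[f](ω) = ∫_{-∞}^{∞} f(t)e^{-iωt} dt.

F(ω) = \frac{\pi \left(9 e^{5 \left|{\omega}\right|} - 4\right) e^{- 9 \left|{\omega}\right|}}{585}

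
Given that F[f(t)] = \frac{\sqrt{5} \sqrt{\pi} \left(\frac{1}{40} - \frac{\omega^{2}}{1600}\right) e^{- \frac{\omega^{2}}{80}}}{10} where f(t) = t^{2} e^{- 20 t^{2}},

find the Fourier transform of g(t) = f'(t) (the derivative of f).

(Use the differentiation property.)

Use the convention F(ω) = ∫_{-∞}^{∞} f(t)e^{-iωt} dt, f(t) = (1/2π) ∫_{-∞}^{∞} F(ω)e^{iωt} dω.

F[g](ω) = \frac{\sqrt{5} i \sqrt{\pi} \omega \left(40 - \omega^{2}\right) e^{- \frac{\omega^{2}}{80}}}{16000}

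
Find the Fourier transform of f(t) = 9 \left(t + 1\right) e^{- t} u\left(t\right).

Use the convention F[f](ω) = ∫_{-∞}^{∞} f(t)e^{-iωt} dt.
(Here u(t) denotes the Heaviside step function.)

F(ω) = \frac{9 \left(- i \omega - 2\right)}{\omega^{2} - 2 i \omega - 1}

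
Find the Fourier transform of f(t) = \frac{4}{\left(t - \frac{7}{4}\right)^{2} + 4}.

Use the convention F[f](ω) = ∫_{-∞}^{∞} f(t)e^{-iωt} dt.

F(ω) = 2 \pi e^{- \frac{7 i \omega}{4} - 2 \left|{\omega}\right|}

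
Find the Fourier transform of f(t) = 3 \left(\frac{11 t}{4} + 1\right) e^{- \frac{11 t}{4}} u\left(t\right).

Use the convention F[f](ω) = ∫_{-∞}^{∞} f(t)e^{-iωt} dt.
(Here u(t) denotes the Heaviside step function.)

F(ω) = \frac{24 \left(- 2 i \omega - 11\right)}{16 \omega^{2} - 88 i \omega - 121}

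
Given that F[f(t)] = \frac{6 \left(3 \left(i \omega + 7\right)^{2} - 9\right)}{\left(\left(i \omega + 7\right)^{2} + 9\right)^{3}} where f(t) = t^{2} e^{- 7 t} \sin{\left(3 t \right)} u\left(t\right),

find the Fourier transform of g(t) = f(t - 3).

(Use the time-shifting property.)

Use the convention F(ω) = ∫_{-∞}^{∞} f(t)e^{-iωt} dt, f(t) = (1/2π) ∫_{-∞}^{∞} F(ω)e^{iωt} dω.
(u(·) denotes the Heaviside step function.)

F[g](ω) = \frac{18 \left(\left(i \omega + 7\right)^{2} - 3\right) e^{- 3 i \omega}}{\left(\left(i \omega + 7\right)^{2} + 9\right)^{3}}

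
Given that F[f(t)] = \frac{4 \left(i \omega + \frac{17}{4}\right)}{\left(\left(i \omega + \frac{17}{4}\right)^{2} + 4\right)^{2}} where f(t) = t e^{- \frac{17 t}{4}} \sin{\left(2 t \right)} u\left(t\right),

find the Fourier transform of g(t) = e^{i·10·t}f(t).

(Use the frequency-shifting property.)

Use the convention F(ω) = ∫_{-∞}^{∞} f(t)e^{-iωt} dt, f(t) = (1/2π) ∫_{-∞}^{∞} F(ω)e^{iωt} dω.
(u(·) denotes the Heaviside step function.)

F[g](ω) = \frac{256 \left(4 i \left(\omega - 10\right) + 17\right)}{\left(\left(4 i \left(\omega - 10\right) + 17\right)^{2} + 64\right)^{2}}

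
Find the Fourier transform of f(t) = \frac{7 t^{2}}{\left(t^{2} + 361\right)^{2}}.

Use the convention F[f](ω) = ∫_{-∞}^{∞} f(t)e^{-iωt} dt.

F(ω) = \frac{7 \pi \left(1 - 19 \left|{\omega}\right|\right) e^{- 19 \left|{\omega}\right|}}{38}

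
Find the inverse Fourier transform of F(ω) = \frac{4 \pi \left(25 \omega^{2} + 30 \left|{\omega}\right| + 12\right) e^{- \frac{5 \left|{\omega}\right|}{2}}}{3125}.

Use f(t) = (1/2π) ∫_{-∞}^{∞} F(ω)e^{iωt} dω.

f(t) = \frac{4}{\left(t^{2} + \frac{25}{4}\right)^{3}}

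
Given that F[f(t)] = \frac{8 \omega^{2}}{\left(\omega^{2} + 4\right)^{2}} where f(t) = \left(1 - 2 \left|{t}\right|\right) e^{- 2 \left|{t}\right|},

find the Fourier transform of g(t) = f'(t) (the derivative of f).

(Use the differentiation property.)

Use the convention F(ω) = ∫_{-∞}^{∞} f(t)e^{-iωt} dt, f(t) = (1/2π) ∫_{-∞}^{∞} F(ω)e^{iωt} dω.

F[g](ω) = \frac{8 i \omega^{3}}{\left(\omega^{2} + 4\right)^{2}}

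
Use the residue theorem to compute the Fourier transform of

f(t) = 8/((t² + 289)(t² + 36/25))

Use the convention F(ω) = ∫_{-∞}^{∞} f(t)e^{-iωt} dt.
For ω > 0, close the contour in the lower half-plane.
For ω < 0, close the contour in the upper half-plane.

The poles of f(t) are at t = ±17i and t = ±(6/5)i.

Let g(z) = f(z)e^{-iωz}; for large |z| the factor e^{-iωz} decays in the lower half-plane when ω > 0 and in the upper half-plane when ω < 0.

Case ω > 0 (lower half-plane, clockwise contour ⇒ F(ω) = -2πi·ΣRes):
  Res_{z = - 17 i} g(z) = - \frac{100 i e^{- 17 \omega}}{122213}
  Res_{z = - \frac{6 i}{5}} g(z) = \frac{250 i e^{- \frac{6 \omega}{5}}}{21567}
  F(ω) = -2πi·ΣRes = - \frac{200 \pi e^{- 17 \omega}}{122213} + \frac{500 \pi e^{- \frac{6 \omega}{5}}}{21567}

Case ω < 0 (upper half-plane, counterclockwise contour ⇒ F(ω) = +2πi·ΣRes):
  Res_{z = 17 i} g(z) = \frac{100 i e^{17 \omega}}{122213}
  Res_{z = \frac{6 i}{5}} g(z) = - \frac{250 i e^{\frac{6 \omega}{5}}}{21567}
  F(ω) = 2πi·ΣRes = \frac{100 \pi \left(85 e^{\frac{6 \omega}{5}} - 6 e^{17 \omega}\right)}{366639}

Both cases combine into a single formula in |ω|:

F(ω) = - \frac{200 \pi e^{- 17 \left|{\omega}\right|}}{122213} + \frac{500 \pi e^{- \frac{6 \left|{\omega}\right|}{5}}}{21567}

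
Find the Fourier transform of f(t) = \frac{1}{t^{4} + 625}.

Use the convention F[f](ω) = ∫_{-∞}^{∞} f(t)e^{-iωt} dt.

F(ω) = \frac{\pi e^{- \frac{5 \sqrt{2} \left|{\omega}\right|}{2}} \sin{\left(\frac{5 \sqrt{2} \left|{\omega}\right|}{2} + \frac{\pi}{4} \right)}}{125}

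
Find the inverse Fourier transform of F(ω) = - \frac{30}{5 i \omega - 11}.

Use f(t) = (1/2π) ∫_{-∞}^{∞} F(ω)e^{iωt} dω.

f(t) = 6 e^{\frac{11 t}{5}} u\left(- t\right)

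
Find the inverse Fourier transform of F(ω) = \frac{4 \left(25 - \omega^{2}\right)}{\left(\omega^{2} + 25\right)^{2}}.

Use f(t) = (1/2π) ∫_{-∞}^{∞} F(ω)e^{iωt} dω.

f(t) = 2 e^{- 5 \left|{t}\right|} \left|{t}\right|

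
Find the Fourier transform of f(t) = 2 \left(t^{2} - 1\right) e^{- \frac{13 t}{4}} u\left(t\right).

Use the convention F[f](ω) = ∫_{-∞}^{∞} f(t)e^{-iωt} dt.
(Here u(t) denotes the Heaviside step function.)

F(ω) = \frac{8 \left(128 i \omega - \left(4 i \omega + 13\right)^{3} + 416\right)}{\left(4 i \omega + 13\right)^{4}}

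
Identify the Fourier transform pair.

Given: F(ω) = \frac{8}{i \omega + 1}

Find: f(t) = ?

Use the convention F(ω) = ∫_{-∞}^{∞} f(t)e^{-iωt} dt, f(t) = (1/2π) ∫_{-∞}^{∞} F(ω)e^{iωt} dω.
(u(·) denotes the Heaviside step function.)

f(t) = 8 e^{- t} u\left(t\right)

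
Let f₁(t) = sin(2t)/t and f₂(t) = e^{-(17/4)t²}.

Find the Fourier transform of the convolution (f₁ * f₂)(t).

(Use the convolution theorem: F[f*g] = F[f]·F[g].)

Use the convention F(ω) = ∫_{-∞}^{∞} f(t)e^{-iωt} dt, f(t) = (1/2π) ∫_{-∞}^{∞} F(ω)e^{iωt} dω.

F[f₁*f₂](ω) = \begin{cases} \frac{2 \sqrt{17} \pi^{\frac{3}{2}} e^{- \frac{\omega^{2}}{17}}}{17} & \text{for}\: \omega > -2 \wedge \omega < 2 \\0 & \text{otherwise} \end{cases}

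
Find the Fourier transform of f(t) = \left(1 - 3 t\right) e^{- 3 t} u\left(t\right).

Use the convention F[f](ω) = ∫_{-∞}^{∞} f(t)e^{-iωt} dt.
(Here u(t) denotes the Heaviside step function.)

F(ω) = \frac{i \omega}{- \omega^{2} + 6 i \omega + 9}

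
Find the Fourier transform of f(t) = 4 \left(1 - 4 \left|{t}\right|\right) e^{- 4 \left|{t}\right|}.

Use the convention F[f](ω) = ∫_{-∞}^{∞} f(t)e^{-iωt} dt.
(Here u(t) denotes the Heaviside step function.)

F(ω) = \frac{64 \omega^{2}}{\left(\omega^{2} + 16\right)^{2}}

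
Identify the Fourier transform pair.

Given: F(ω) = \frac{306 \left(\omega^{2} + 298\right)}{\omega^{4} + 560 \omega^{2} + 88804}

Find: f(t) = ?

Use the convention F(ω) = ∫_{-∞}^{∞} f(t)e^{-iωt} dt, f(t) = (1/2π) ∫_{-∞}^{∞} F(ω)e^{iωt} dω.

f(t) = 9 e^{- 17 \left|{t}\right|} \cos{\left(3 t \right)}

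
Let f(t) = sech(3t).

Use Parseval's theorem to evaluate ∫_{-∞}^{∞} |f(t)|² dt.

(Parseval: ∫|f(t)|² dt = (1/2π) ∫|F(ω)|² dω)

∫|f(t)|² dt = \frac{2}{3}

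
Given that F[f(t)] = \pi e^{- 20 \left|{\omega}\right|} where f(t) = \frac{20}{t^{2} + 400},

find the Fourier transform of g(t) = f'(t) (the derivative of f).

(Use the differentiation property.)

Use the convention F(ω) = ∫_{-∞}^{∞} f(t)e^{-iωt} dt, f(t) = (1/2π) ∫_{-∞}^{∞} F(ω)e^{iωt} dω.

F[g](ω) = i \pi \omega e^{- 20 \left|{\omega}\right|}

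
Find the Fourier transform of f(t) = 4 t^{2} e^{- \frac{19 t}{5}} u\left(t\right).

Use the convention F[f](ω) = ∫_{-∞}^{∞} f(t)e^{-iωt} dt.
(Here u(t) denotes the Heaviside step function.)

F(ω) = \frac{1000}{\left(5 i \omega + 19\right)^{3}}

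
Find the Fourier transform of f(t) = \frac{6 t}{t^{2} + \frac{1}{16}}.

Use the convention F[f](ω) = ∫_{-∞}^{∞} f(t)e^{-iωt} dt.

F(ω) = - 6 i \pi e^{- \frac{\left|{\omega}\right|}{4}} \operatorname{sign}{\left(\omega \right)}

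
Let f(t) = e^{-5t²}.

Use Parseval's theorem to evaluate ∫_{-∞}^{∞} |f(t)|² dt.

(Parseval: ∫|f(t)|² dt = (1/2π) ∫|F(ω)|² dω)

∫|f(t)|² dt = \frac{\sqrt{10} \sqrt{\pi}}{10}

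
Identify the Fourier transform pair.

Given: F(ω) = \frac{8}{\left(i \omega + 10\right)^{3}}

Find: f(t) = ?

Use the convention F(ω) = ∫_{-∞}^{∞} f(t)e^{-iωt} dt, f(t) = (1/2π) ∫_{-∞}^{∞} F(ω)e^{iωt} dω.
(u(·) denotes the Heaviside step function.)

f(t) = 4 t^{2} e^{- 10 t} u\left(t\right)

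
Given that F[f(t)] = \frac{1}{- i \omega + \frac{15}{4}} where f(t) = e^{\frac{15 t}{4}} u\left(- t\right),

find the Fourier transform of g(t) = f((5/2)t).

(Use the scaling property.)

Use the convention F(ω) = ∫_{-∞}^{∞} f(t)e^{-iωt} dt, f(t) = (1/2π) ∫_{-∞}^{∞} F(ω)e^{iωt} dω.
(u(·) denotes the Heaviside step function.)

F[g](ω) = - \frac{8}{8 i \omega - 75}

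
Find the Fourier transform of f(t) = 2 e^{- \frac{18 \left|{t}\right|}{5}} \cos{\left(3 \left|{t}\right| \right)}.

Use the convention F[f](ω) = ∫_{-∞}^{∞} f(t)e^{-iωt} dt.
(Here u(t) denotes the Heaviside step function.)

F(ω) = \frac{360 \left(25 \omega^{2} + 549\right)}{625 \omega^{4} + 4950 \omega^{2} + 301401}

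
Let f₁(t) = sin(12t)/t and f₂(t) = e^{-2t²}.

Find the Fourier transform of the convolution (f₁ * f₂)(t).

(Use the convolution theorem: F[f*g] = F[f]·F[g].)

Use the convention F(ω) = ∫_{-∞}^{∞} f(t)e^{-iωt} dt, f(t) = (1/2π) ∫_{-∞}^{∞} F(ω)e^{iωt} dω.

F[f₁*f₂](ω) = \begin{cases} \frac{\sqrt{2} \pi^{\frac{3}{2}} e^{- \frac{\omega^{2}}{8}}}{2} & \text{for}\: \omega > -12 \wedge \omega < 12 \\0 & \text{otherwise} \end{cases}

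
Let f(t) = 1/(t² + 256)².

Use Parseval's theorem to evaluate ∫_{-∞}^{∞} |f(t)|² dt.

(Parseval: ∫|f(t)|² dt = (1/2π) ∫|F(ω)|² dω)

∫|f(t)|² dt = \frac{5 \pi}{4294967296}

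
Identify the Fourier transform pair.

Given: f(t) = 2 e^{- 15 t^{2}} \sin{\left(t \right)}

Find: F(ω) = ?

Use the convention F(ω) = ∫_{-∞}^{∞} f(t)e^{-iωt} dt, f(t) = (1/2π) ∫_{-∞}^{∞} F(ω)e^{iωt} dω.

F(ω) = \frac{\sqrt{15} i \sqrt{\pi} \left(1 - e^{\frac{\omega}{15}}\right) e^{- \frac{\omega^{2}}{60} - \frac{\omega}{30} - \frac{1}{60}}}{15}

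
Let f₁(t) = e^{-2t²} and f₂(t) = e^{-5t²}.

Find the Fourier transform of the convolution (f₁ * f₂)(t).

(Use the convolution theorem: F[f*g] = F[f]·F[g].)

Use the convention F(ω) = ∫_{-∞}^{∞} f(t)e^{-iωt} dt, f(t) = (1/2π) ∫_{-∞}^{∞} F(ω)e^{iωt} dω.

F[f₁*f₂](ω) = \frac{\sqrt{10} \pi e^{- \frac{7 \omega^{2}}{40}}}{10}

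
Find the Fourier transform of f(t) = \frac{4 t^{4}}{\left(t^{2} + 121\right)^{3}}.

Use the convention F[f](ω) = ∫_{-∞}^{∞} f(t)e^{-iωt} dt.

F(ω) = \frac{\pi \left(121 \omega^{2} - 55 \left|{\omega}\right| + 3\right) e^{- 11 \left|{\omega}\right|}}{22}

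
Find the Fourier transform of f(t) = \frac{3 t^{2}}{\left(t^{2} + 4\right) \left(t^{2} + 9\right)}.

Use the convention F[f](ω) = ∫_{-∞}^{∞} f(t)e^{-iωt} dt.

F(ω) = \frac{3 \pi \left(3 - 2 e^{\left|{\omega}\right|}\right) e^{- 3 \left|{\omega}\right|}}{5}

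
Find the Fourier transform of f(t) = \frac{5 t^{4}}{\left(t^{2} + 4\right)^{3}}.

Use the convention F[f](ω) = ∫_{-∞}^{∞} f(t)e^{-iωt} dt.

F(ω) = \frac{5 \pi \left(4 \omega^{2} - 10 \left|{\omega}\right| + 3\right) e^{- 2 \left|{\omega}\right|}}{16}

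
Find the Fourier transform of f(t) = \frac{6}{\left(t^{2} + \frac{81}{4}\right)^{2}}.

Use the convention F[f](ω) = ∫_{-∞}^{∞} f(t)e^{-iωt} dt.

F(ω) = \frac{4 \pi \left(9 \left|{\omega}\right| + 2\right) e^{- \frac{9 \left|{\omega}\right|}{2}}}{243}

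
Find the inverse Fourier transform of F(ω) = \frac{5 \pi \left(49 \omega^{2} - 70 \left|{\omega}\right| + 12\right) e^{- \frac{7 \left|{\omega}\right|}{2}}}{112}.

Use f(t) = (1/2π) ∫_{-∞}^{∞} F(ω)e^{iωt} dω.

f(t) = \frac{5 t^{4}}{\left(t^{2} + \frac{49}{4}\right)^{3}}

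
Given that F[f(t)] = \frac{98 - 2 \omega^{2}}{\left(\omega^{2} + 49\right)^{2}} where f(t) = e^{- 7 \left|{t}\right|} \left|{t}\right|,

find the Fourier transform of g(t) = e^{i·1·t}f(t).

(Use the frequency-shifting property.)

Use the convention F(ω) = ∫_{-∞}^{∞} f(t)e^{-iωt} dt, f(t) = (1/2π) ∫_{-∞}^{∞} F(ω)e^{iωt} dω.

F[g](ω) = \frac{2 \left(49 - \left(\omega - 1\right)^{2}\right)}{\left(\left(\omega - 1\right)^{2} + 49\right)^{2}}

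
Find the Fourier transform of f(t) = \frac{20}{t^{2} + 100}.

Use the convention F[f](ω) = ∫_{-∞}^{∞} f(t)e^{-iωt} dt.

F(ω) = 2 \pi e^{- 10 \left|{\omega}\right|}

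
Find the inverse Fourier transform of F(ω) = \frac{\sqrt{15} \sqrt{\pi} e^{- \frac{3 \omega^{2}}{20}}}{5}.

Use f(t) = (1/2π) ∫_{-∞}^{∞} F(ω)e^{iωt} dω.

f(t) = e^{- \frac{5 t^{2}}{3}}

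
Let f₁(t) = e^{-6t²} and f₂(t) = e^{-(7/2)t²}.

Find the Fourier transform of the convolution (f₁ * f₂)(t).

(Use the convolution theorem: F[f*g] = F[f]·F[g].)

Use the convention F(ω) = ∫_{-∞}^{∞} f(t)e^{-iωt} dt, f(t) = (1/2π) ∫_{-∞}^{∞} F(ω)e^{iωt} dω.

F[f₁*f₂](ω) = \frac{\sqrt{21} \pi e^{- \frac{19 \omega^{2}}{168}}}{21}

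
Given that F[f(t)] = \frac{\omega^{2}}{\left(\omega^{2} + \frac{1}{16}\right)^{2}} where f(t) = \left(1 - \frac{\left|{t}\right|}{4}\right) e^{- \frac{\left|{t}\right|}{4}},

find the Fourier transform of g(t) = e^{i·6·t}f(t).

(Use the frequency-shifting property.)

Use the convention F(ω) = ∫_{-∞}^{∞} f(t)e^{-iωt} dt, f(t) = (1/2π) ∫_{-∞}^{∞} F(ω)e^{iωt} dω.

F[g](ω) = \frac{256 \left(\omega - 6\right)^{2}}{\left(16 \left(\omega - 6\right)^{2} + 1\right)^{2}}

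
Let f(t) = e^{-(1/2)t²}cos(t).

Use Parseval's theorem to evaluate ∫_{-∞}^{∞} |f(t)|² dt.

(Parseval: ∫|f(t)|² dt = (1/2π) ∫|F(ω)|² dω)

∫|f(t)|² dt = \frac{\sqrt{\pi} \left(1 + e\right)}{2 e}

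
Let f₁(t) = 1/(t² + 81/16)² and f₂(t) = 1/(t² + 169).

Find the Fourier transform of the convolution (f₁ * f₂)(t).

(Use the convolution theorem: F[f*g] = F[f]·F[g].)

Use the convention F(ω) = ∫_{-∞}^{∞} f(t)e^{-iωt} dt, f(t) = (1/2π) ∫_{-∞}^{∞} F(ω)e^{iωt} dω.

F[f₁*f₂](ω) = \frac{8 \pi^{2} \left(9 \left|{\omega}\right| + 4\right) e^{- \frac{61 \left|{\omega}\right|}{4}}}{9477}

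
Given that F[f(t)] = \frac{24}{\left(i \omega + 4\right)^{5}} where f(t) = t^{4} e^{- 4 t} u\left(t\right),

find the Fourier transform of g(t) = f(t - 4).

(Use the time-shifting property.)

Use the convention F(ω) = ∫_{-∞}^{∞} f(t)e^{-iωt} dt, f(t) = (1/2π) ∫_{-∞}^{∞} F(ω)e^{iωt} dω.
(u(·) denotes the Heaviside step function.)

F[g](ω) = \frac{24 e^{- 4 i \omega}}{\left(i \omega + 4\right)^{5}}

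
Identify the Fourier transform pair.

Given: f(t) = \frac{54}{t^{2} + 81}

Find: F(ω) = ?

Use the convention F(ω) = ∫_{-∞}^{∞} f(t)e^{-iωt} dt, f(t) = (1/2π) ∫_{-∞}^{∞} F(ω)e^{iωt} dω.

F(ω) = 6 \pi e^{- 9 \left|{\omega}\right|}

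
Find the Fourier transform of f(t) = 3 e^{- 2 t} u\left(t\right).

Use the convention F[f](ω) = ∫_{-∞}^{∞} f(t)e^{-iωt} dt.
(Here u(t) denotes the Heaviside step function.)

F(ω) = \frac{3}{i \omega + 2}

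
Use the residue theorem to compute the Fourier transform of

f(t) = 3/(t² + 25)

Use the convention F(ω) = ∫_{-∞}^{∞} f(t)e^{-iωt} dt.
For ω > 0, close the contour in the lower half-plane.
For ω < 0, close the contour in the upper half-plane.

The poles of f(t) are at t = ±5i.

Let g(z) = f(z)e^{-iωz}; for large |z| the factor e^{-iωz} decays in the lower half-plane when ω > 0 and in the upper half-plane when ω < 0.

Case ω > 0 (lower half-plane, clockwise contour ⇒ F(ω) = -2πi·ΣRes):
  Res_{z = - 5 i} g(z) = \frac{3 i e^{- 5 \omega}}{10}
  F(ω) = -2πi·ΣRes = \frac{3 \pi e^{- 5 \omega}}{5}

Case ω < 0 (upper half-plane, counterclockwise contour ⇒ F(ω) = +2πi·ΣRes):
  Res_{z = 5 i} g(z) = - \frac{3 i e^{5 \omega}}{10}
  F(ω) = 2πi·ΣRes = \frac{3 \pi e^{5 \omega}}{5}

Both cases combine into a single formula in |ω|:

F(ω) = \frac{3 \pi e^{- 5 \left|{\omega}\right|}}{5}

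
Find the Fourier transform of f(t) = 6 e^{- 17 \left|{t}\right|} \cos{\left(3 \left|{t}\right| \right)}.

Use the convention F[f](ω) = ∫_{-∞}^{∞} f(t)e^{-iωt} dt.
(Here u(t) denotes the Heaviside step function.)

F(ω) = \frac{204 \left(\omega^{2} + 298\right)}{\omega^{4} + 560 \omega^{2} + 88804}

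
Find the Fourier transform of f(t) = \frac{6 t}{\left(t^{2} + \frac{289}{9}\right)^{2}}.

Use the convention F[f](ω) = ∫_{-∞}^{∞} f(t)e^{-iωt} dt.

F(ω) = - \frac{9 i \pi \omega e^{- \frac{17 \left|{\omega}\right|}{3}}}{17}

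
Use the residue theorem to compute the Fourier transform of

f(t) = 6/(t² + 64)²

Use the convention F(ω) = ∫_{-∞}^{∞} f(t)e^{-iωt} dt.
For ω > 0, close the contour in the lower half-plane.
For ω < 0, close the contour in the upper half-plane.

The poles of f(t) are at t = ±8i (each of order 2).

Let g(z) = f(z)e^{-iωz}; for large |z| the factor e^{-iωz} decays in the lower half-plane when ω > 0 and in the upper half-plane when ω < 0.

Case ω > 0 (lower half-plane, clockwise contour ⇒ F(ω) = -2πi·ΣRes):
  Res_{z = - 8 i} g(z) = \frac{3 i \left(8 \omega + 1\right) e^{- 8 \omega}}{1024} (pole of order 2)
  F(ω) = -2πi·ΣRes = \frac{3 \pi \left(8 \omega + 1\right) e^{- 8 \omega}}{512}

Case ω < 0 (upper half-plane, counterclockwise contour ⇒ F(ω) = +2πi·ΣRes):
  Res_{z = 8 i} g(z) = \frac{3 i \left(8 \omega - 1\right) e^{8 \omega}}{1024} (pole of order 2)
  F(ω) = 2πi·ΣRes = \frac{3 \pi \left(1 - 8 \omega\right) e^{8 \omega}}{512}

Both cases combine into a single formula in |ω|:

F(ω) = \frac{3 \pi \left(8 \left|{\omega}\right| + 1\right) e^{- 8 \left|{\omega}\right|}}{512}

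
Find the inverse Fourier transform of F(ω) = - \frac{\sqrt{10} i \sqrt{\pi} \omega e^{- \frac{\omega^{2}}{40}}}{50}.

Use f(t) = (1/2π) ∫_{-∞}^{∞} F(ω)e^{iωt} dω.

f(t) = 4 t e^{- 10 t^{2}}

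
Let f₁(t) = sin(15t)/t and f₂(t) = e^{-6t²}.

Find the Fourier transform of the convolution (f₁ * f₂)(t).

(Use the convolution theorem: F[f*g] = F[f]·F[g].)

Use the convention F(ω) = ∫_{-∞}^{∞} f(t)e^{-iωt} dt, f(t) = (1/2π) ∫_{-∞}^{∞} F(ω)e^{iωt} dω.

F[f₁*f₂](ω) = \begin{cases} \frac{\sqrt{6} \pi^{\frac{3}{2}} e^{- \frac{\omega^{2}}{24}}}{6} & \text{for}\: \omega > -15 \wedge \omega < 15 \\0 & \text{otherwise} \end{cases}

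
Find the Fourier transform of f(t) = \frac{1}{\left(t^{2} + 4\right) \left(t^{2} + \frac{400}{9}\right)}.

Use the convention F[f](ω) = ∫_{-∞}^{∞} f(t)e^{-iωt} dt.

F(ω) = \frac{9 \pi e^{- 2 \left|{\omega}\right|}}{728} - \frac{27 \pi e^{- \frac{20 \left|{\omega}\right|}{3}}}{7280}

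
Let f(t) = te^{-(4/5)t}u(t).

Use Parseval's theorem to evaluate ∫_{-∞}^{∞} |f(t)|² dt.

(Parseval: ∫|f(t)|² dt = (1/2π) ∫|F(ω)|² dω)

∫|f(t)|² dt = \frac{125}{256}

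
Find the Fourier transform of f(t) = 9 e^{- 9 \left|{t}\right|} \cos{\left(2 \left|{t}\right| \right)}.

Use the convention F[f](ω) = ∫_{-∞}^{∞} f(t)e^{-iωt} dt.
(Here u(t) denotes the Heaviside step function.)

F(ω) = \frac{162 \left(\omega^{2} + 85\right)}{\omega^{4} + 154 \omega^{2} + 7225}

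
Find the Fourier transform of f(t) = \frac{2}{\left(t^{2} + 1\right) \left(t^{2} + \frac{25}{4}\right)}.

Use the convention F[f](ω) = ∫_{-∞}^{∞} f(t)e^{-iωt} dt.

F(ω) = \frac{8 \pi e^{- \left|{\omega}\right|}}{21} - \frac{16 \pi e^{- \frac{5 \left|{\omega}\right|}{2}}}{105}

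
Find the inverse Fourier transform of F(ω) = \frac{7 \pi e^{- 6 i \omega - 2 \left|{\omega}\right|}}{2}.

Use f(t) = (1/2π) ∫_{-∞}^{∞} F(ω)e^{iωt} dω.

f(t) = \frac{7}{\left(t - 6\right)^{2} + 4}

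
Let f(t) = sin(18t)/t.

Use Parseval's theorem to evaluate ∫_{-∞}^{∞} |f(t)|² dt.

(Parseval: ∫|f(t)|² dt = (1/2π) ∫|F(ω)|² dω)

∫|f(t)|² dt = 18 \pi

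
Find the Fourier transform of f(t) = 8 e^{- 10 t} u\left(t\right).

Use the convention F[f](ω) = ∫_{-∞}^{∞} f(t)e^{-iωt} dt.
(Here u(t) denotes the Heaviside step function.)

F(ω) = \frac{8}{i \omega + 10}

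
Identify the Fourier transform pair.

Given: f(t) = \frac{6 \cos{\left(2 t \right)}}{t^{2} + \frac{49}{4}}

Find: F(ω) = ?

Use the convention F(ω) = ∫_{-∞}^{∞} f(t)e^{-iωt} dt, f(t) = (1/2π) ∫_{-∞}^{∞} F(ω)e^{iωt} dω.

F(ω) = \frac{6 \pi e^{- \frac{7 \left|{\omega + 2}\right|}{2}}}{7} + \frac{6 \pi e^{- \frac{7 \left|{\omega - 2}\right|}{2}}}{7}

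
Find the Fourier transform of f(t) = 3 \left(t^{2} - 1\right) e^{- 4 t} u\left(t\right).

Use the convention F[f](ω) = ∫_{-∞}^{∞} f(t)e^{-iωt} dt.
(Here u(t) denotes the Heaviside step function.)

F(ω) = \frac{3 \left(2 i \omega - \left(i \omega + 4\right)^{3} + 8\right)}{\left(i \omega + 4\right)^{4}}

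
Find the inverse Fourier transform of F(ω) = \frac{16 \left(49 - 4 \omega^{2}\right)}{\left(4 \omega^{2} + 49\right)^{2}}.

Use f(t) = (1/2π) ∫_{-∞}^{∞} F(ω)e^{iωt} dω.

f(t) = 2 e^{- \frac{7 \left|{t}\right|}{2}} \left|{t}\right|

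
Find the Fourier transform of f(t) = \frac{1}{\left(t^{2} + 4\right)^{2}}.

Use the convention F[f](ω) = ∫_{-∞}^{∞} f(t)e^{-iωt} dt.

F(ω) = \frac{\pi \left(2 \left|{\omega}\right| + 1\right) e^{- 2 \left|{\omega}\right|}}{16}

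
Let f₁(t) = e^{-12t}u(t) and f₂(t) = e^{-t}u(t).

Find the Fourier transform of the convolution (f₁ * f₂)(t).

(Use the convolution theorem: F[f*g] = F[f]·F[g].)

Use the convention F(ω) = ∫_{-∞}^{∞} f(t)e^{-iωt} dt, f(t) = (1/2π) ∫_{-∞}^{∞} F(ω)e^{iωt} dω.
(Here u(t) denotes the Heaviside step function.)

F[f₁*f₂](ω) = \frac{1}{\left(i \omega + 1\right) \left(i \omega + 12\right)}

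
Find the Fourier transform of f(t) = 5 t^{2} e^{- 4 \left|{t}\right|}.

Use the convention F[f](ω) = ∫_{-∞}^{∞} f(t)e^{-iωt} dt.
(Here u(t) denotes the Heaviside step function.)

F(ω) = \frac{80 \left(16 - 3 \omega^{2}\right)}{\left(\omega^{2} + 16\right)^{3}}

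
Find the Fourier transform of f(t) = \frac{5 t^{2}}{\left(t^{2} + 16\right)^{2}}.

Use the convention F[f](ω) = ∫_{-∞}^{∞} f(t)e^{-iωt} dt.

F(ω) = \frac{5 \pi \left(1 - 4 \left|{\omega}\right|\right) e^{- 4 \left|{\omega}\right|}}{8}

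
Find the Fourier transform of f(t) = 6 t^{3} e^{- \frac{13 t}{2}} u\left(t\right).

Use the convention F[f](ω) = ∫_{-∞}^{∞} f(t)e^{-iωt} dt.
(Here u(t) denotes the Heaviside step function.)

F(ω) = \frac{576}{\left(2 i \omega + 13\right)^{4}}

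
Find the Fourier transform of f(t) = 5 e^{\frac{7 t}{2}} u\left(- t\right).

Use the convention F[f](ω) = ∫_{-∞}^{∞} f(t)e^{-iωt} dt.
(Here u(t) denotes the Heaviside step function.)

F(ω) = - \frac{10}{2 i \omega - 7}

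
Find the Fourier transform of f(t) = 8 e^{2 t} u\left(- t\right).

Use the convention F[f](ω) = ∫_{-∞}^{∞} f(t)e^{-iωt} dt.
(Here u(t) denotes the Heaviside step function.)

F(ω) = - \frac{8}{i \omega - 2}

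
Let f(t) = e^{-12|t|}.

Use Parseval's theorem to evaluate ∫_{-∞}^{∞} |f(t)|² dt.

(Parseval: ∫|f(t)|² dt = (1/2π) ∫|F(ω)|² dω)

∫|f(t)|² dt = \frac{1}{12}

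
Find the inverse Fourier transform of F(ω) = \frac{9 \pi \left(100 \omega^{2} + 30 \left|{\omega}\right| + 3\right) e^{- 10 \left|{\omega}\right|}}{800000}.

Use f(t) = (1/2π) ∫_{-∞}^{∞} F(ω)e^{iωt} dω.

f(t) = \frac{9}{\left(t^{2} + 100\right)^{3}}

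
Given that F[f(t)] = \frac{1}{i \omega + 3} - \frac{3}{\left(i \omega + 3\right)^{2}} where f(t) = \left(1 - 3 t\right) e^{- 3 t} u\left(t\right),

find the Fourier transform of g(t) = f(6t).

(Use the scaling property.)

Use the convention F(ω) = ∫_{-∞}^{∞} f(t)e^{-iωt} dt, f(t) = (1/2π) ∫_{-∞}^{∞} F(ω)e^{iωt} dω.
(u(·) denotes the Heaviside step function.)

F[g](ω) = \frac{i \omega}{- \omega^{2} + 36 i \omega + 324}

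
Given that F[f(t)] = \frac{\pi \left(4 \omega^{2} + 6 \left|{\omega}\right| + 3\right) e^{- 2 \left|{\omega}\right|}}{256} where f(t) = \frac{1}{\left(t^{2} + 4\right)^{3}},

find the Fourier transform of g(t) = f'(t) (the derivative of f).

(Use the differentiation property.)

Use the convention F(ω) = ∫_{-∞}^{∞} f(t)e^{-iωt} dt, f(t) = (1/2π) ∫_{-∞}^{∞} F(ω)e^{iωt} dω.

F[g](ω) = \frac{i \pi \omega \left(4 \omega^{2} + 6 \left|{\omega}\right| + 3\right) e^{- 2 \left|{\omega}\right|}}{256}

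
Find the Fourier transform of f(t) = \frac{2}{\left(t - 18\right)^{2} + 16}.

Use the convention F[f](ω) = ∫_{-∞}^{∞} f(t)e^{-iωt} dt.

F(ω) = \frac{\pi e^{- 18 i \omega - 4 \left|{\omega}\right|}}{2}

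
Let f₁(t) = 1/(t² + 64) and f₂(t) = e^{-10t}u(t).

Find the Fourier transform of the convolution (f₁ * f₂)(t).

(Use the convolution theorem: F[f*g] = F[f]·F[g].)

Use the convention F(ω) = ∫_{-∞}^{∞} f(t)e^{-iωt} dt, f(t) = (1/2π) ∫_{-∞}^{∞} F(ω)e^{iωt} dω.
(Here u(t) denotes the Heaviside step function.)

F[f₁*f₂](ω) = \frac{\pi e^{- 8 \left|{\omega}\right|}}{8 \left(i \omega + 10\right)}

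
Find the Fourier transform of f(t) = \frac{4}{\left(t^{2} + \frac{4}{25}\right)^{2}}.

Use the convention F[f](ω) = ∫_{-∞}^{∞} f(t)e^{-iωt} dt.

F(ω) = \frac{25 \pi \left(2 \left|{\omega}\right| + 5\right) e^{- \frac{2 \left|{\omega}\right|}{5}}}{4}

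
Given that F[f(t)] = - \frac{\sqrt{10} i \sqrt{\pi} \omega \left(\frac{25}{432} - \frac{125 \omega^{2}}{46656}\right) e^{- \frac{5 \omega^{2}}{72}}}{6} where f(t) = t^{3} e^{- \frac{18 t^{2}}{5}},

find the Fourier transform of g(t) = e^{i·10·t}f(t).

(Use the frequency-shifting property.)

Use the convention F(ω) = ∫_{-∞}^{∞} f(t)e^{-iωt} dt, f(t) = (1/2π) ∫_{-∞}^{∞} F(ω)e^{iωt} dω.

F[g](ω) = \frac{25 \sqrt{10} i \sqrt{\pi} \left(\omega - 10\right) \left(5 \left(\omega - 10\right)^{2} - 108\right) e^{- \frac{5 \left(\omega - 10\right)^{2}}{72}}}{279936}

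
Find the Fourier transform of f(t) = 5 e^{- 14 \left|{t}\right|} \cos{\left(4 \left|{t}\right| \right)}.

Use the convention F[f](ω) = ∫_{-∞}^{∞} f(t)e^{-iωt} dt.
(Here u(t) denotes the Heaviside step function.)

F(ω) = \frac{140 \left(\omega^{2} + 212\right)}{\omega^{4} + 360 \omega^{2} + 44944}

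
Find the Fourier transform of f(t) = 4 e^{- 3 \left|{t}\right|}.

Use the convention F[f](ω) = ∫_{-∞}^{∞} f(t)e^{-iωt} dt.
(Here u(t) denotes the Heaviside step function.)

F(ω) = \frac{24}{\omega^{2} + 9}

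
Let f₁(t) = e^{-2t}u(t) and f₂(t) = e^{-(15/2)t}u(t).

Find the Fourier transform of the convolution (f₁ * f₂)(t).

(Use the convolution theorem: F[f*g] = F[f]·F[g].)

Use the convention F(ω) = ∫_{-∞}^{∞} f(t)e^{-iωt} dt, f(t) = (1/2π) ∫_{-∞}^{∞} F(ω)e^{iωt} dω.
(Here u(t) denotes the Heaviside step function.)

F[f₁*f₂](ω) = \frac{2}{\left(i \omega + 2\right) \left(2 i \omega + 15\right)}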